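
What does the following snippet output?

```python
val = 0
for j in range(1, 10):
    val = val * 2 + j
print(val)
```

j=1: val = 0*2+1 = 1
j=2: val = 1*2+2 = 4
j=3: val = 4*2+3 = 11
j=4: val = 11*2+4 = 26
j=5: val = 26*2+5 = 57
j=6: val = 57*2+6 = 120
j=7: val = 120*2+7 = 247
j=8: val = 247*2+8 = 502
j=9: val = 502*2+9 = 1013

1013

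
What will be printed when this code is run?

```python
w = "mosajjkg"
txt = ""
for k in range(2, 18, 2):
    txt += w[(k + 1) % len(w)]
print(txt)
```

ajgoajgo

k=2: add w[3]='a' → 'a'
k=4: add w[5]='j' → 'aj'
k=6: add w[7]='g' → 'ajg'
k=8: add w[1]='o' → 'ajgo'
k=10: add w[3]='a' → 'ajgoa'
k=12: add w[5]='j' → 'ajgoaj'
k=14: add w[7]='g' → 'ajgoajg'
k=16: add w[1]='o' → 'ajgoajgo'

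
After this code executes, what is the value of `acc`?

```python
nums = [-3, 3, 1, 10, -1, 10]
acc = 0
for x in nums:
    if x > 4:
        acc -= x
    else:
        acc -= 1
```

x=-3: not >4, acc = 0-1 = -1
x=3: not >4, acc = (-1)-1 = -2
x=1: not >4, acc = (-2)-1 = -3
x=10: >4, acc = (-3)-10 = -13
x=-1: not >4, acc = (-13)-1 = -14
x=10: >4, acc = (-14)-10 = -24

-24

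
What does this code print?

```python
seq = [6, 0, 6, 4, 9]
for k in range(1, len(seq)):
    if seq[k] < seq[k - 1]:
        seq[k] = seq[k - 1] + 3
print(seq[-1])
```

18

k=1: 0<6, seq[1] = 6+3 = 9 → [6, 9, 6, 4, 9]
k=2: 6<9, seq[2] = 9+3 = 12 → [6, 9, 12, 4, 9]
k=3: 4<12, seq[3] = 12+3 = 15 → [6, 9, 12, 15, 9]
k=4: 9<15, seq[4] = 15+3 = 18 → [6, 9, 12, 15, 18]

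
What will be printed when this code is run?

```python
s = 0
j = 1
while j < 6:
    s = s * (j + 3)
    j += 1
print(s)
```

j=1: s = 0*4 = 0
j=2: s = 0*5 = 0
j=3: s = 0*6 = 0
j=4: s = 0*7 = 0
j=5: s = 0*8 = 0

0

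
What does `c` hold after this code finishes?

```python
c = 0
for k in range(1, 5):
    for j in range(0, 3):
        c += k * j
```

30

k=1,j=0: c = 0+0 = 0
k=1,j=1: c = 0+1 = 1
k=1,j=2: c = 1+2 = 3
k=2,j=0: c = 3+0 = 3
k=2,j=1: c = 3+2 = 5
k=2,j=2: c = 5+4 = 9
k=3,j=0: c = 9+0 = 9
k=3,j=1: c = 9+3 = 12
k=3,j=2: c = 12+6 = 18
k=4,j=0: c = 18+0 = 18
k=4,j=1: c = 18+4 = 22
k=4,j=2: c = 22+8 = 30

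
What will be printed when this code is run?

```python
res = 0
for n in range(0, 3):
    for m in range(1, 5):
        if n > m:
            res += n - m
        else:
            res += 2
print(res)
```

n=0,m=1: not 0>1, res = 0+2 = 2
n=0,m=2: not 0>2, res = 2+2 = 4
n=0,m=3: not 0>3, res = 4+2 = 6
n=0,m=4: not 0>4, res = 6+2 = 8
n=1,m=1: not 1>1, res = 8+2 = 10
n=1,m=2: not 1>2, res = 10+2 = 12
n=1,m=3: not 1>3, res = 12+2 = 14
n=1,m=4: not 1>4, res = 14+2 = 16
n=2,m=1: 2>1, res = 16+1 = 17
n=2,m=2: not 2>2, res = 17+2 = 19
n=2,m=3: not 2>3, res = 19+2 = 21
n=2,m=4: not 2>4, res = 21+2 = 23

23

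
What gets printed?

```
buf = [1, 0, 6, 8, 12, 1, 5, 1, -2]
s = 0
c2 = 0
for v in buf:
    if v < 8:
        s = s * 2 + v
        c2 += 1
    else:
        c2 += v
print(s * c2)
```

5076

v=1: <8, s = 0*2+1 = 1; c2=1
v=0: <8, s = 1*2+0 = 2; c2=2
v=6: <8, s = 2*2+6 = 10; c2=3
v=8: not <8; c2=11
v=12: not <8; c2=23
v=1: <8, s = 10*2+1 = 21; c2=24
v=5: <8, s = 21*2+5 = 47; c2=25
v=1: <8, s = 47*2+1 = 95; c2=26
v=-2: <8, s = 95*2+(-2) = 188; c2=27
s*c2 = 188*27 = 5076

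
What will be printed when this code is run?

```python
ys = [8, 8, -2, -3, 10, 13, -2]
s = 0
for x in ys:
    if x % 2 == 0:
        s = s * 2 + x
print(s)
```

202

x=8: even, s = 0*2+8 = 8
x=8: even, s = 8*2+8 = 24
x=-2: even, s = 24*2+(-2) = 46
x=-3: not even
x=10: even, s = 46*2+10 = 102
x=13: not even
x=-2: even, s = 102*2+(-2) = 202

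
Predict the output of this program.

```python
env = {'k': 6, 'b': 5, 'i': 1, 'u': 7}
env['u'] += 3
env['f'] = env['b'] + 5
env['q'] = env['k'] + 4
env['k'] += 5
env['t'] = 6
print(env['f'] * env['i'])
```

10

env['u'] = 7+3 = 10 → {'k': 6, 'b': 5, 'i': 1, 'u': 10}
env['f'] = env['b']+5 = 10 → {'k': 6, 'b': 5, 'i': 1, 'u': 10, 'f': 10}
env['q'] = env['k']+4 = 10 → {'k': 6, 'b': 5, 'i': 1, 'u': 10, 'f': 10, 'q': 10}
env['k'] = 6+5 = 11 → {'k': 11, 'b': 5, 'i': 1, 'u': 10, 'f': 10, 'q': 10}
env['t'] = 6 → {'k': 11, 'b': 5, 'i': 1, 'u': 10, 'f': 10, 'q': 10, 't': 6}
env['f']*env['i'] = 10*1 = 10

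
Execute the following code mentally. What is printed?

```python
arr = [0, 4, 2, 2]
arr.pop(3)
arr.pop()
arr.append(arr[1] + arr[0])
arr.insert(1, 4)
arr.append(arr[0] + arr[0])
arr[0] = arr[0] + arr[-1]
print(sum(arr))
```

pop(3) removes 2 → [0, 4, 2]
pop() removes 2 → [0, 4]
append arr[1]+arr[0] = 4+0 = 4 → [0, 4, 4]
insert 4 at 1 → [0, 4, 4, 4]
append arr[0]+arr[0] = 0+0 = 0 → [0, 4, 4, 4, 0]
arr[0] = arr[0]+arr[-1] = 0+0 = 0 → [0, 4, 4, 4, 0]
sum = 12

12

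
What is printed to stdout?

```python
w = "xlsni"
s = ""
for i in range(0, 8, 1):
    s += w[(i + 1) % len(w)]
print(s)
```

i=0: add w[1]='l' → 'l'
i=1: add w[2]='s' → 'ls'
i=2: add w[3]='n' → 'lsn'
i=3: add w[4]='i' → 'lsni'
i=4: add w[0]='x' → 'lsnix'
i=5: add w[1]='l' → 'lsnixl'
i=6: add w[2]='s' → 'lsnixls'
i=7: add w[3]='n' → 'lsnixlsn'

lsnixlsn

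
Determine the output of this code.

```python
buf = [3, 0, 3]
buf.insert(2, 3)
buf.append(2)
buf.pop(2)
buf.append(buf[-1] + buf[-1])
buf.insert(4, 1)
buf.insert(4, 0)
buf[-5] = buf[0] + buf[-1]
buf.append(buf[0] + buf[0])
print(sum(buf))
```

insert 3 at 2 → [3, 0, 3, 3]
append 2 → [3, 0, 3, 3, 2]
pop(2) removes 3 → [3, 0, 3, 2]
append buf[-1]+buf[-1] = 2+2 = 4 → [3, 0, 3, 2, 4]
insert 1 at 4 → [3, 0, 3, 2, 1, 4]
insert 0 at 4 → [3, 0, 3, 2, 0, 1, 4]
buf[-5] = buf[0]+buf[-1] = 3+4 = 7 → [3, 0, 7, 2, 0, 1, 4]
append buf[0]+buf[0] = 3+3 = 6 → [3, 0, 7, 2, 0, 1, 4, 6]
sum = 23

23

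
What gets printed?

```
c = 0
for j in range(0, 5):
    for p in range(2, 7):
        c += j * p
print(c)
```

j=0,p=2: c = 0+0 = 0
j=0,p=3: c = 0+0 = 0
j=0,p=4: c = 0+0 = 0
j=0,p=5: c = 0+0 = 0
j=0,p=6: c = 0+0 = 0
j=1,p=2: c = 0+2 = 2
j=1,p=3: c = 2+3 = 5
j=1,p=4: c = 5+4 = 9
j=1,p=5: c = 9+5 = 14
j=1,p=6: c = 14+6 = 20
j=2,p=2: c = 20+4 = 24
j=2,p=3: c = 24+6 = 30
j=2,p=4: c = 30+8 = 38
j=2,p=5: c = 38+10 = 48
j=2,p=6: c = 48+12 = 60
j=3,p=2: c = 60+6 = 66
j=3,p=3: c = 66+9 = 75
j=3,p=4: c = 75+12 = 87
j=3,p=5: c = 87+15 = 102
j=3,p=6: c = 102+18 = 120
j=4,p=2: c = 120+8 = 128
j=4,p=3: c = 128+12 = 140
j=4,p=4: c = 140+16 = 156
j=4,p=5: c = 156+20 = 176
j=4,p=6: c = 176+24 = 200

200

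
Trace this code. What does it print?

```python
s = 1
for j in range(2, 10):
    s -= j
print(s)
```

j=2: s = 1-2 = -1
j=3: s = (-1)-3 = -4
j=4: s = (-4)-4 = -8
j=5: s = (-8)-5 = -13
j=6: s = (-13)-6 = -19
j=7: s = (-19)-7 = -26
j=8: s = (-26)-8 = -34
j=9: s = (-34)-9 = -43

-43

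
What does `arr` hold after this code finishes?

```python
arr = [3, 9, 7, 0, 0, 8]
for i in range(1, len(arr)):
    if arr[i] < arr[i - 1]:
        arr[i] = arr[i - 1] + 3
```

i=1: 9>=3, unchanged → [3, 9, 7, 0, 0, 8]
i=2: 7<9, arr[2] = 9+3 = 12 → [3, 9, 12, 0, 0, 8]
i=3: 0<12, arr[3] = 12+3 = 15 → [3, 9, 12, 15, 0, 8]
i=4: 0<15, arr[4] = 15+3 = 18 → [3, 9, 12, 15, 18, 8]
i=5: 8<18, arr[5] = 18+3 = 21 → [3, 9, 12, 15, 18, 21]

[3, 9, 12, 15, 18, 21]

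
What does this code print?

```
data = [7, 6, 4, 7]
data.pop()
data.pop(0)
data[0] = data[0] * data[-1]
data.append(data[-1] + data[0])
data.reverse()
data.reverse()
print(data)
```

pop() removes 7 → [7, 6, 4]
pop(0) removes 7 → [6, 4]
data[0] = data[0]*data[-1] = 6*4 = 24 → [24, 4]
append data[-1]+data[0] = 4+24 = 28 → [24, 4, 28]
reverse → [28, 4, 24]
reverse → [24, 4, 28]

[24, 4, 28]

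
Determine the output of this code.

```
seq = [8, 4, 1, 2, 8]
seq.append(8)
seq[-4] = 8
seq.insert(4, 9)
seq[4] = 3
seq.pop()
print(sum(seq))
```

33

append 8 → [8, 4, 1, 2, 8, 8]
seq[-4] = 8 → [8, 4, 8, 2, 8, 8]
insert 9 at 4 → [8, 4, 8, 2, 9, 8, 8]
seq[4] = 3 → [8, 4, 8, 2, 3, 8, 8]
pop() removes 8 → [8, 4, 8, 2, 3, 8]
sum = 33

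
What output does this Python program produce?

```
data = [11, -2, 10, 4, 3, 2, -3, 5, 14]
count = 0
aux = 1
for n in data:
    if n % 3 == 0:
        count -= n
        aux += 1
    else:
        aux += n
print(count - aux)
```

-47

n=11: not %3==0; aux=12
n=-2: not %3==0; aux=10
n=10: not %3==0; aux=20
n=4: not %3==0; aux=24
n=3: %3==0, count = 0-3 = -3; aux=25
n=2: not %3==0; aux=27
n=-3: %3==0, count = (-3)-(-3) = 0; aux=28
n=5: not %3==0; aux=33
n=14: not %3==0; aux=47
count-aux = 0-47 = -47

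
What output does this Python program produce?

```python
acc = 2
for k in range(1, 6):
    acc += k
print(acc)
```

17

k=1: acc = 2+1 = 3
k=2: acc = 3+2 = 5
k=3: acc = 5+3 = 8
k=4: acc = 8+4 = 12
k=5: acc = 12+5 = 17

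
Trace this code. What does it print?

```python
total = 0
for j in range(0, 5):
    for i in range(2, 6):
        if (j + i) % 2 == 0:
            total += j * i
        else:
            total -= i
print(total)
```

32

j=0,i=2: even sum, total = 0+0 = 0
j=0,i=3: odd sum, total = 0-3 = -3
j=0,i=4: even sum, total = (-3)+0 = -3
j=0,i=5: odd sum, total = (-3)-5 = -8
j=1,i=2: odd sum, total = (-8)-2 = -10
j=1,i=3: even sum, total = (-10)+3 = -7
j=1,i=4: odd sum, total = (-7)-4 = -11
j=1,i=5: even sum, total = (-11)+5 = -6
j=2,i=2: even sum, total = (-6)+4 = -2
j=2,i=3: odd sum, total = (-2)-3 = -5
j=2,i=4: even sum, total = (-5)+8 = 3
j=2,i=5: odd sum, total = 3-5 = -2
j=3,i=2: odd sum, total = (-2)-2 = -4
j=3,i=3: even sum, total = (-4)+9 = 5
j=3,i=4: odd sum, total = 5-4 = 1
j=3,i=5: even sum, total = 1+15 = 16
j=4,i=2: even sum, total = 16+8 = 24
j=4,i=3: odd sum, total = 24-3 = 21
j=4,i=4: even sum, total = 21+16 = 37
j=4,i=5: odd sum, total = 37-5 = 32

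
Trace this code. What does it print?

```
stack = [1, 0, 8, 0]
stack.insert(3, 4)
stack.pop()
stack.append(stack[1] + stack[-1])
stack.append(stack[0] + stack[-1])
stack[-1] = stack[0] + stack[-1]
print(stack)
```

insert 4 at 3 → [1, 0, 8, 4, 0]
pop() removes 0 → [1, 0, 8, 4]
append stack[1]+stack[-1] = 0+4 = 4 → [1, 0, 8, 4, 4]
append stack[0]+stack[-1] = 1+4 = 5 → [1, 0, 8, 4, 4, 5]
stack[-1] = stack[0]+stack[-1] = 1+5 = 6 → [1, 0, 8, 4, 4, 6]

[1, 0, 8, 4, 4, 6]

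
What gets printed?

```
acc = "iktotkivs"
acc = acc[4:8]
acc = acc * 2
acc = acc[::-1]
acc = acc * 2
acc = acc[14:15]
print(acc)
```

k

slice [4:8] → 'tkiv'
repeat ×2 → 'tkivtkiv'
reverse → 'viktvikt'
repeat ×2 → 'viktviktviktvikt'
slice [14:15] → 'k'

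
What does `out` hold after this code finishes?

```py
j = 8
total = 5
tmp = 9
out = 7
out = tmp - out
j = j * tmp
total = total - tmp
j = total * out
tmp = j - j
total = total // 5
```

out = 9-7 = 2
j = 8*9 = 72
total = 5-9 = -4
j = (-4)*2 = -8
tmp = (-8)-(-8) = 0
total = (-4)//5 = -1

2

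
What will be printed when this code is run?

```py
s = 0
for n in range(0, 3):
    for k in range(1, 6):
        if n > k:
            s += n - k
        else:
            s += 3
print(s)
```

n=0,k=1: not 0>1, s = 0+3 = 3
n=0,k=2: not 0>2, s = 3+3 = 6
n=0,k=3: not 0>3, s = 6+3 = 9
n=0,k=4: not 0>4, s = 9+3 = 12
n=0,k=5: not 0>5, s = 12+3 = 15
n=1,k=1: not 1>1, s = 15+3 = 18
n=1,k=2: not 1>2, s = 18+3 = 21
n=1,k=3: not 1>3, s = 21+3 = 24
n=1,k=4: not 1>4, s = 24+3 = 27
n=1,k=5: not 1>5, s = 27+3 = 30
n=2,k=1: 2>1, s = 30+1 = 31
n=2,k=2: not 2>2, s = 31+3 = 34
n=2,k=3: not 2>3, s = 34+3 = 37
n=2,k=4: not 2>4, s = 37+3 = 40
n=2,k=5: not 2>5, s = 40+3 = 43

43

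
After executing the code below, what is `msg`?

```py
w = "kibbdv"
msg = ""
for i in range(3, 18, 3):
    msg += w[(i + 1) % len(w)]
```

i=3: add w[4]='d' → 'd'
i=6: add w[1]='i' → 'di'
i=9: add w[4]='d' → 'did'
i=12: add w[1]='i' → 'didi'
i=15: add w[4]='d' → 'didid'

'didid'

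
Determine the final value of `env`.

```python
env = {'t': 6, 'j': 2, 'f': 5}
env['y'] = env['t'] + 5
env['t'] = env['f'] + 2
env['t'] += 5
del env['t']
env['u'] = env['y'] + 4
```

env['y'] = env['t']+5 = 11 → {'t': 6, 'j': 2, 'f': 5, 'y': 11}
env['t'] = env['f']+2 = 7 → {'t': 7, 'j': 2, 'f': 5, 'y': 11}
env['t'] = 7+5 = 12 → {'t': 12, 'j': 2, 'f': 5, 'y': 11}
del 't' → {'j': 2, 'f': 5, 'y': 11}
env['u'] = env['y']+4 = 15 → {'j': 2, 'f': 5, 'y': 11, 'u': 15}

{'j': 2, 'f': 5, 'y': 11, 'u': 15}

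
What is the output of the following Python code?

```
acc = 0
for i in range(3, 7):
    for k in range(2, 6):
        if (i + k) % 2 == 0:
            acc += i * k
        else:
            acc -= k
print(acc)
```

i=3,k=2: odd sum, acc = 0-2 = -2
i=3,k=3: even sum, acc = (-2)+9 = 7
i=3,k=4: odd sum, acc = 7-4 = 3
i=3,k=5: even sum, acc = 3+15 = 18
i=4,k=2: even sum, acc = 18+8 = 26
i=4,k=3: odd sum, acc = 26-3 = 23
i=4,k=4: even sum, acc = 23+16 = 39
i=4,k=5: odd sum, acc = 39-5 = 34
i=5,k=2: odd sum, acc = 34-2 = 32
i=5,k=3: even sum, acc = 32+15 = 47
i=5,k=4: odd sum, acc = 47-4 = 43
i=5,k=5: even sum, acc = 43+25 = 68
i=6,k=2: even sum, acc = 68+12 = 80
i=6,k=3: odd sum, acc = 80-3 = 77
i=6,k=4: even sum, acc = 77+24 = 101
i=6,k=5: odd sum, acc = 101-5 = 96

96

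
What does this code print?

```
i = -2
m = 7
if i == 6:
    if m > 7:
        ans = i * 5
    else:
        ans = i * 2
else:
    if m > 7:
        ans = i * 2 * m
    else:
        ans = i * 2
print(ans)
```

-4

i=-2, m=7
i == 6 is False; m > 7 is False
→ ans = i * 2 = -4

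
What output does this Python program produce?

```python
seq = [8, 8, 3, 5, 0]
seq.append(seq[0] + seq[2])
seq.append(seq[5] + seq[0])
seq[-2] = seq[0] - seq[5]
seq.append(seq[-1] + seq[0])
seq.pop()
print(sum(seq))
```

append seq[0]+seq[2] = 8+3 = 11 → [8, 8, 3, 5, 0, 11]
append seq[5]+seq[0] = 11+8 = 19 → [8, 8, 3, 5, 0, 11, 19]
seq[-2] = seq[0]-seq[5] = 8-11 = -3 → [8, 8, 3, 5, 0, -3, 19]
append seq[-1]+seq[0] = 19+8 = 27 → [8, 8, 3, 5, 0, -3, 19, 27]
pop() removes 27 → [8, 8, 3, 5, 0, -3, 19]
sum = 40

40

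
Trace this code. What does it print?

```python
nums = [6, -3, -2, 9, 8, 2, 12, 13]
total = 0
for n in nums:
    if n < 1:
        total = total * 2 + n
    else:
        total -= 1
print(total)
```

-17

n=6: not <1, total = 0-1 = -1
n=-3: <1, total = (-1)*2+(-3) = -5
n=-2: <1, total = (-5)*2+(-2) = -12
n=9: not <1, total = (-12)-1 = -13
n=8: not <1, total = (-13)-1 = -14
n=2: not <1, total = (-14)-1 = -15
n=12: not <1, total = (-15)-1 = -16
n=13: not <1, total = (-16)-1 = -17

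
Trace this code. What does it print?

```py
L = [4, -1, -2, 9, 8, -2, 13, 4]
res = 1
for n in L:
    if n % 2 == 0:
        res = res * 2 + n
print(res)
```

112

n=4: even, res = 1*2+4 = 6
n=-1: not even
n=-2: even, res = 6*2+(-2) = 10
n=9: not even
n=8: even, res = 10*2+8 = 28
n=-2: even, res = 28*2+(-2) = 54
n=13: not even
n=4: even, res = 54*2+4 = 112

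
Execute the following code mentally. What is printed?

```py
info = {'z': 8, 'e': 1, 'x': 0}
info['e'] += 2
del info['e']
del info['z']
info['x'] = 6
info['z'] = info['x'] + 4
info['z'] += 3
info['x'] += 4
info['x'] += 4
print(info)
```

{'x': 14, 'z': 13}

info['e'] = 1+2 = 3 → {'z': 8, 'e': 3, 'x': 0}
del 'e' → {'z': 8, 'x': 0}
del 'z' → {'x': 0}
info['x'] = 6 → {'x': 6}
info['z'] = info['x']+4 = 10 → {'x': 6, 'z': 10}
info['z'] = 10+3 = 13 → {'x': 6, 'z': 13}
info['x'] = 6+4 = 10 → {'x': 10, 'z': 13}
info['x'] = 10+4 = 14 → {'x': 14, 'z': 13}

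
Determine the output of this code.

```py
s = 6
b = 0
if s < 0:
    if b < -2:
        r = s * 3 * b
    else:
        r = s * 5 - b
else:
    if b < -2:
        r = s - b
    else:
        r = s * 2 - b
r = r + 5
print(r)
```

17

s=6, b=0
s < 0 is False; b < -2 is False
→ r = s * 2 - b = 12
r = 12+5 = 17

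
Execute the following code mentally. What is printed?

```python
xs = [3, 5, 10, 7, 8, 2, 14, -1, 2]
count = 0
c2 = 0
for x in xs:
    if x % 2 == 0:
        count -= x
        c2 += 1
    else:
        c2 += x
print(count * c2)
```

-684

x=3: not even; c2=3
x=5: not even; c2=8
x=10: even, count = 0-10 = -10; c2=9
x=7: not even; c2=16
x=8: even, count = (-10)-8 = -18; c2=17
x=2: even, count = (-18)-2 = -20; c2=18
x=14: even, count = (-20)-14 = -34; c2=19
x=-1: not even; c2=18
x=2: even, count = (-34)-2 = -36; c2=19
count*c2 = (-36)*19 = -684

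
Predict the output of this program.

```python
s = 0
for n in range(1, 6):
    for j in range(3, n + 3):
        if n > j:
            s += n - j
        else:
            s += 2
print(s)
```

28

n=1,j=3: not 1>3, s = 0+2 = 2
n=2,j=3: not 2>3, s = 2+2 = 4
n=2,j=4: not 2>4, s = 4+2 = 6
n=3,j=3: not 3>3, s = 6+2 = 8
n=3,j=4: not 3>4, s = 8+2 = 10
n=3,j=5: not 3>5, s = 10+2 = 12
n=4,j=3: 4>3, s = 12+1 = 13
n=4,j=4: not 4>4, s = 13+2 = 15
n=4,j=5: not 4>5, s = 15+2 = 17
n=4,j=6: not 4>6, s = 17+2 = 19
n=5,j=3: 5>3, s = 19+2 = 21
n=5,j=4: 5>4, s = 21+1 = 22
n=5,j=5: not 5>5, s = 22+2 = 24
n=5,j=6: not 5>6, s = 24+2 = 26
n=5,j=7: not 5>7, s = 26+2 = 28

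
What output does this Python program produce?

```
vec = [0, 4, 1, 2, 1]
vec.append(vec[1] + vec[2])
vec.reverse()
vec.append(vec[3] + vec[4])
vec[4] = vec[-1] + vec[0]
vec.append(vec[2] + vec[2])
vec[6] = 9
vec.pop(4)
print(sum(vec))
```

22

append vec[1]+vec[2] = 4+1 = 5 → [0, 4, 1, 2, 1, 5]
reverse → [5, 1, 2, 1, 4, 0]
append vec[3]+vec[4] = 1+4 = 5 → [5, 1, 2, 1, 4, 0, 5]
vec[4] = vec[-1]+vec[0] = 5+5 = 10 → [5, 1, 2, 1, 10, 0, 5]
append vec[2]+vec[2] = 2+2 = 4 → [5, 1, 2, 1, 10, 0, 5, 4]
vec[6] = 9 → [5, 1, 2, 1, 10, 0, 9, 4]
pop(4) removes 10 → [5, 1, 2, 1, 0, 9, 4]
sum = 22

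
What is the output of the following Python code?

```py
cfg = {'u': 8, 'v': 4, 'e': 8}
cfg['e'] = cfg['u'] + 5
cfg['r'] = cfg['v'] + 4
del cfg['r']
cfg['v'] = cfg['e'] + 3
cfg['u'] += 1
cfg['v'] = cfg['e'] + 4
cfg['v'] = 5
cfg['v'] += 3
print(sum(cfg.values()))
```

30

cfg['e'] = cfg['u']+5 = 13 → {'u': 8, 'v': 4, 'e': 13}
cfg['r'] = cfg['v']+4 = 8 → {'u': 8, 'v': 4, 'e': 13, 'r': 8}
del 'r' → {'u': 8, 'v': 4, 'e': 13}
cfg['v'] = cfg['e']+3 = 16 → {'u': 8, 'v': 16, 'e': 13}
cfg['u'] = 8+1 = 9 → {'u': 9, 'v': 16, 'e': 13}
cfg['v'] = cfg['e']+4 = 17 → {'u': 9, 'v': 17, 'e': 13}
cfg['v'] = 5 → {'u': 9, 'v': 5, 'e': 13}
cfg['v'] = 5+3 = 8 → {'u': 9, 'v': 8, 'e': 13}
sum of values = 30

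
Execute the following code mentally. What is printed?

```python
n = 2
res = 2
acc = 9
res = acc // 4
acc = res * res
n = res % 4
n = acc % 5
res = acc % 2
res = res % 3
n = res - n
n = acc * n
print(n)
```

-16

res = 9//4 = 2
acc = 2*2 = 4
n = 2%4 = 2
n = 4%5 = 4
res = 4%2 = 0
res = 0%3 = 0
n = 0-4 = -4
n = 4*(-4) = -16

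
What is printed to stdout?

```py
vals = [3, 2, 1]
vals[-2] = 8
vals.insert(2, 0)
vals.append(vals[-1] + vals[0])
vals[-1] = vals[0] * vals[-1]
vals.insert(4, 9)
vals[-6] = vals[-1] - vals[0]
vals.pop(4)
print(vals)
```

vals[-2] = 8 → [3, 8, 1]
insert 0 at 2 → [3, 8, 0, 1]
append vals[-1]+vals[0] = 1+3 = 4 → [3, 8, 0, 1, 4]
vals[-1] = vals[0]*vals[-1] = 3*4 = 12 → [3, 8, 0, 1, 12]
insert 9 at 4 → [3, 8, 0, 1, 9, 12]
vals[-6] = vals[-1]-vals[0] = 12-3 = 9 → [9, 8, 0, 1, 9, 12]
pop(4) removes 9 → [9, 8, 0, 1, 12]

[9, 8, 0, 1, 12]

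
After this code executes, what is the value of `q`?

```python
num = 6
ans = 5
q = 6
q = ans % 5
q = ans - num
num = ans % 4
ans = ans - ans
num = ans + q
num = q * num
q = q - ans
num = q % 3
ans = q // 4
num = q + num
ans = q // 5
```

-1

q = 5%5 = 0
q = 5-6 = -1
num = 5%4 = 1
ans = 5-5 = 0
num = 0+(-1) = -1
num = (-1)*(-1) = 1
q = (-1)-0 = -1
num = (-1)%3 = 2
ans = (-1)//4 = -1
num = (-1)+2 = 1
ans = (-1)//5 = -1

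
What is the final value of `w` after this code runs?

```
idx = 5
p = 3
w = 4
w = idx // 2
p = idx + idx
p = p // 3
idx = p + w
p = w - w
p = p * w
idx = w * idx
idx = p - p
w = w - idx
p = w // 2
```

2

w = 5//2 = 2
p = 5+5 = 10
p = 10//3 = 3
idx = 3+2 = 5
p = 2-2 = 0
p = 0*2 = 0
idx = 2*5 = 10
idx = 0-0 = 0
w = 2-0 = 2
p = 2//2 = 1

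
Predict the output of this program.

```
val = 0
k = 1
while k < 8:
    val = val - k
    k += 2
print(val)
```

-16

k=1: val = 0-1 = -1
k=3: val = (-1)-3 = -4
k=5: val = (-4)-5 = -9
k=7: val = (-9)-7 = -16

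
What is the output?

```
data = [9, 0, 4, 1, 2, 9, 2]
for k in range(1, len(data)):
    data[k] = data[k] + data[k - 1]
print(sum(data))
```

113

k=1: data[1] = 0+9 = 9 → [9, 9, 4, 1, 2, 9, 2]
k=2: data[2] = 4+9 = 13 → [9, 9, 13, 1, 2, 9, 2]
k=3: data[3] = 1+13 = 14 → [9, 9, 13, 14, 2, 9, 2]
k=4: data[4] = 2+14 = 16 → [9, 9, 13, 14, 16, 9, 2]
k=5: data[5] = 9+16 = 25 → [9, 9, 13, 14, 16, 25, 2]
k=6: data[6] = 2+25 = 27 → [9, 9, 13, 14, 16, 25, 27]
sum = 113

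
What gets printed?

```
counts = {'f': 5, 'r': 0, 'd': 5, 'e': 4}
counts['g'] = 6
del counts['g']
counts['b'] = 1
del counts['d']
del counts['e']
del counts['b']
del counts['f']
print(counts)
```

{'r': 0}

counts['g'] = 6 → {'f': 5, 'r': 0, 'd': 5, 'e': 4, 'g': 6}
del 'g' → {'f': 5, 'r': 0, 'd': 5, 'e': 4}
counts['b'] = 1 → {'f': 5, 'r': 0, 'd': 5, 'e': 4, 'b': 1}
del 'd' → {'f': 5, 'r': 0, 'e': 4, 'b': 1}
del 'e' → {'f': 5, 'r': 0, 'b': 1}
del 'b' → {'f': 5, 'r': 0}
del 'f' → {'r': 0}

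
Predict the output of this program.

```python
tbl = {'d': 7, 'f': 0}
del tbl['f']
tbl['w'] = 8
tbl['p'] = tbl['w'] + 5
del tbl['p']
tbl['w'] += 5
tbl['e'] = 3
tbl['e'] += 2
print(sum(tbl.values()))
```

del 'f' → {'d': 7}
tbl['w'] = 8 → {'d': 7, 'w': 8}
tbl['p'] = tbl['w']+5 = 13 → {'d': 7, 'w': 8, 'p': 13}
del 'p' → {'d': 7, 'w': 8}
tbl['w'] = 8+5 = 13 → {'d': 7, 'w': 13}
tbl['e'] = 3 → {'d': 7, 'w': 13, 'e': 3}
tbl['e'] = 3+2 = 5 → {'d': 7, 'w': 13, 'e': 5}
sum of values = 25

25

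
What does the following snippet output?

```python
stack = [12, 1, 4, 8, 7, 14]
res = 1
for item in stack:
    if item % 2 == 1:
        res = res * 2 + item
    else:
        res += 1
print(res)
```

22

item=12: not odd, res = 1+1 = 2
item=1: odd, res = 2*2+1 = 5
item=4: not odd, res = 5+1 = 6
item=8: not odd, res = 6+1 = 7
item=7: odd, res = 7*2+7 = 21
item=14: not odd, res = 21+1 = 22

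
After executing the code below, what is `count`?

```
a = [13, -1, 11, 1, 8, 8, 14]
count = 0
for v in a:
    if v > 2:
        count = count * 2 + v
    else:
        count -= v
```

v=13: >2, count = 0*2+13 = 13
v=-1: not >2, count = 13-(-1) = 14
v=11: >2, count = 14*2+11 = 39
v=1: not >2, count = 39-1 = 38
v=8: >2, count = 38*2+8 = 84
v=8: >2, count = 84*2+8 = 176
v=14: >2, count = 176*2+14 = 366

366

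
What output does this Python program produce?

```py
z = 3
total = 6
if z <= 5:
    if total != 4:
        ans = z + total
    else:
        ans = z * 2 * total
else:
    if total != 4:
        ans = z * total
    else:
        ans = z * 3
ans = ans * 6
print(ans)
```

z=3, total=6
z <= 5 is True; total != 4 is True
→ ans = z + total = 9
ans = 9*6 = 54

54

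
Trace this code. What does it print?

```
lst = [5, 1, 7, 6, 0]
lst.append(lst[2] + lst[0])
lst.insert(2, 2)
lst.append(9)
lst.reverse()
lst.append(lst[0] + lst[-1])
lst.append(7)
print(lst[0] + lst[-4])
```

10

append lst[2]+lst[0] = 7+5 = 12 → [5, 1, 7, 6, 0, 12]
insert 2 at 2 → [5, 1, 2, 7, 6, 0, 12]
append 9 → [5, 1, 2, 7, 6, 0, 12, 9]
reverse → [9, 12, 0, 6, 7, 2, 1, 5]
append lst[0]+lst[-1] = 9+5 = 14 → [9, 12, 0, 6, 7, 2, 1, 5, 14]
append 7 → [9, 12, 0, 6, 7, 2, 1, 5, 14, 7]
lst[0]+lst[-4] = 9+1 = 10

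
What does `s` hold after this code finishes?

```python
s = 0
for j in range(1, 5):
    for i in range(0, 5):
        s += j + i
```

j=1,i=0: s = 0+1 = 1
j=1,i=1: s = 1+2 = 3
j=1,i=2: s = 3+3 = 6
j=1,i=3: s = 6+4 = 10
j=1,i=4: s = 10+5 = 15
j=2,i=0: s = 15+2 = 17
j=2,i=1: s = 17+3 = 20
j=2,i=2: s = 20+4 = 24
j=2,i=3: s = 24+5 = 29
j=2,i=4: s = 29+6 = 35
j=3,i=0: s = 35+3 = 38
j=3,i=1: s = 38+4 = 42
j=3,i=2: s = 42+5 = 47
j=3,i=3: s = 47+6 = 53
j=3,i=4: s = 53+7 = 60
j=4,i=0: s = 60+4 = 64
j=4,i=1: s = 64+5 = 69
j=4,i=2: s = 69+6 = 75
j=4,i=3: s = 75+7 = 82
j=4,i=4: s = 82+8 = 90

90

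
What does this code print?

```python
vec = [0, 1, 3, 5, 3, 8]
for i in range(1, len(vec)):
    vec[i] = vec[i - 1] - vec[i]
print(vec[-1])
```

-20

i=1: vec[1] = 0-1 = -1 → [0, -1, 3, 5, 3, 8]
i=2: vec[2] = (-1)-3 = -4 → [0, -1, -4, 5, 3, 8]
i=3: vec[3] = (-4)-5 = -9 → [0, -1, -4, -9, 3, 8]
i=4: vec[4] = (-9)-3 = -12 → [0, -1, -4, -9, -12, 8]
i=5: vec[5] = (-12)-8 = -20 → [0, -1, -4, -9, -12, -20]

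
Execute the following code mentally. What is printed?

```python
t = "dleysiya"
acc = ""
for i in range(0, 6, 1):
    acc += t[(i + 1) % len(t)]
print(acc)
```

leysiy

i=0: add t[1]='l' → 'l'
i=1: add t[2]='e' → 'le'
i=2: add t[3]='y' → 'ley'
i=3: add t[4]='s' → 'leys'
i=4: add t[5]='i' → 'leysi'
i=5: add t[6]='y' → 'leysiy'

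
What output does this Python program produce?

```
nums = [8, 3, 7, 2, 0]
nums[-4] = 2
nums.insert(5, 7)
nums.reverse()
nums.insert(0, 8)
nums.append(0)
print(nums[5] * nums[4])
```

nums[-4] = 2 → [8, 2, 7, 2, 0]
insert 7 at 5 → [8, 2, 7, 2, 0, 7]
reverse → [7, 0, 2, 7, 2, 8]
insert 8 at 0 → [8, 7, 0, 2, 7, 2, 8]
append 0 → [8, 7, 0, 2, 7, 2, 8, 0]
nums[5]*nums[4] = 2*7 = 14

14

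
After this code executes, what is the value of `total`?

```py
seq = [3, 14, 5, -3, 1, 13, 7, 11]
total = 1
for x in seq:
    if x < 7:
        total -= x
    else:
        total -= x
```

x=3: <7, total = 1-3 = -2
x=14: not <7, total = (-2)-14 = -16
x=5: <7, total = (-16)-5 = -21
x=-3: <7, total = (-21)-(-3) = -18
x=1: <7, total = (-18)-1 = -19
x=13: not <7, total = (-19)-13 = -32
x=7: not <7, total = (-32)-7 = -39
x=11: not <7, total = (-39)-11 = -50

-50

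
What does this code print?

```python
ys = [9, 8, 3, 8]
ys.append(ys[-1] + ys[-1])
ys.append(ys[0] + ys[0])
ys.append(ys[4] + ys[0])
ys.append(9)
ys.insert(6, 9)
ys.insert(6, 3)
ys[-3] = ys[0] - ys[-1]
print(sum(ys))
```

99

append ys[-1]+ys[-1] = 8+8 = 16 → [9, 8, 3, 8, 16]
append ys[0]+ys[0] = 9+9 = 18 → [9, 8, 3, 8, 16, 18]
append ys[4]+ys[0] = 16+9 = 25 → [9, 8, 3, 8, 16, 18, 25]
append 9 → [9, 8, 3, 8, 16, 18, 25, 9]
insert 9 at 6 → [9, 8, 3, 8, 16, 18, 9, 25, 9]
insert 3 at 6 → [9, 8, 3, 8, 16, 18, 3, 9, 25, 9]
ys[-3] = ys[0]-ys[-1] = 9-9 = 0 → [9, 8, 3, 8, 16, 18, 3, 0, 25, 9]
sum = 99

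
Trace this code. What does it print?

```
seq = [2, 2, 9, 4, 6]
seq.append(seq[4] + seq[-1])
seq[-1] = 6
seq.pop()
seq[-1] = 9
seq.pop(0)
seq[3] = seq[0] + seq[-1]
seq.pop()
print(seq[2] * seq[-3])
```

append seq[4]+seq[-1] = 6+6 = 12 → [2, 2, 9, 4, 6, 12]
seq[-1] = 6 → [2, 2, 9, 4, 6, 6]
pop() removes 6 → [2, 2, 9, 4, 6]
seq[-1] = 9 → [2, 2, 9, 4, 9]
pop(0) removes 2 → [2, 9, 4, 9]
seq[3] = seq[0]+seq[-1] = 2+9 = 11 → [2, 9, 4, 11]
pop() removes 11 → [2, 9, 4]
seq[2]*seq[-3] = 4*2 = 8

8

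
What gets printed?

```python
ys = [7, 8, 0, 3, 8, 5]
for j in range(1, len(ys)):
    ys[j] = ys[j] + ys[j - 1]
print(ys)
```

[7, 15, 15, 18, 26, 31]

j=1: ys[1] = 8+7 = 15 → [7, 15, 0, 3, 8, 5]
j=2: ys[2] = 0+15 = 15 → [7, 15, 15, 3, 8, 5]
j=3: ys[3] = 3+15 = 18 → [7, 15, 15, 18, 8, 5]
j=4: ys[4] = 8+18 = 26 → [7, 15, 15, 18, 26, 5]
j=5: ys[5] = 5+26 = 31 → [7, 15, 15, 18, 26, 31]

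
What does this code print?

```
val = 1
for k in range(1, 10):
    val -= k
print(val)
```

k=1: val = 1-1 = 0
k=2: val = 0-2 = -2
k=3: val = (-2)-3 = -5
k=4: val = (-5)-4 = -9
k=5: val = (-9)-5 = -14
k=6: val = (-14)-6 = -20
k=7: val = (-20)-7 = -27
k=8: val = (-27)-8 = -35
k=9: val = (-35)-9 = -44

-44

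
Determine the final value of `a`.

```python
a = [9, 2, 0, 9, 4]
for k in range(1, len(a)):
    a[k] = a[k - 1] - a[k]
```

[9, 7, 7, -2, -6]

k=1: a[1] = 9-2 = 7 → [9, 7, 0, 9, 4]
k=2: a[2] = 7-0 = 7 → [9, 7, 7, 9, 4]
k=3: a[3] = 7-9 = -2 → [9, 7, 7, -2, 4]
k=4: a[4] = (-2)-4 = -6 → [9, 7, 7, -2, -6]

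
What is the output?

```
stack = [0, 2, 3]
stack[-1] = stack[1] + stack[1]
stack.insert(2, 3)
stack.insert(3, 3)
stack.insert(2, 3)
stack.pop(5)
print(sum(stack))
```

11

stack[-1] = stack[1]+stack[1] = 2+2 = 4 → [0, 2, 4]
insert 3 at 2 → [0, 2, 3, 4]
insert 3 at 3 → [0, 2, 3, 3, 4]
insert 3 at 2 → [0, 2, 3, 3, 3, 4]
pop(5) removes 4 → [0, 2, 3, 3, 3]
sum = 11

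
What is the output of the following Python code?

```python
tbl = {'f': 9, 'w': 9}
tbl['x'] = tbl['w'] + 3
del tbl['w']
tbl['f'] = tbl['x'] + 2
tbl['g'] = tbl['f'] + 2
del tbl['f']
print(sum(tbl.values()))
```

tbl['x'] = tbl['w']+3 = 12 → {'f': 9, 'w': 9, 'x': 12}
del 'w' → {'f': 9, 'x': 12}
tbl['f'] = tbl['x']+2 = 14 → {'f': 14, 'x': 12}
tbl['g'] = tbl['f']+2 = 16 → {'f': 14, 'x': 12, 'g': 16}
del 'f' → {'x': 12, 'g': 16}
sum of values = 28

28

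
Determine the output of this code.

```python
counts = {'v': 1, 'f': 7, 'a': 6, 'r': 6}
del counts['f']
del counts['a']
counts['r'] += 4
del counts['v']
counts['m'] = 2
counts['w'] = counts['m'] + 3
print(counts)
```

del 'f' → {'v': 1, 'a': 6, 'r': 6}
del 'a' → {'v': 1, 'r': 6}
counts['r'] = 6+4 = 10 → {'v': 1, 'r': 10}
del 'v' → {'r': 10}
counts['m'] = 2 → {'r': 10, 'm': 2}
counts['w'] = counts['m']+3 = 5 → {'r': 10, 'm': 2, 'w': 5}

{'r': 10, 'm': 2, 'w': 5}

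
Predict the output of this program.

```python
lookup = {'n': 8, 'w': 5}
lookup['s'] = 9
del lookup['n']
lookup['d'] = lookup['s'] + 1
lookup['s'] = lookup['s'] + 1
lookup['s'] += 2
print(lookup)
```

{'w': 5, 's': 12, 'd': 10}

lookup['s'] = 9 → {'n': 8, 'w': 5, 's': 9}
del 'n' → {'w': 5, 's': 9}
lookup['d'] = lookup['s']+1 = 10 → {'w': 5, 's': 9, 'd': 10}
lookup['s'] = lookup['s']+1 = 10 → {'w': 5, 's': 10, 'd': 10}
lookup['s'] = 10+2 = 12 → {'w': 5, 's': 12, 'd': 10}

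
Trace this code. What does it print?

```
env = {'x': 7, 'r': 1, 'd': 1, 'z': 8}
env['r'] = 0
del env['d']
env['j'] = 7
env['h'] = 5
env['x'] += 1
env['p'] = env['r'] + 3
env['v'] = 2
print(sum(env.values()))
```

33

env['r'] = 0 → {'x': 7, 'r': 0, 'd': 1, 'z': 8}
del 'd' → {'x': 7, 'r': 0, 'z': 8}
env['j'] = 7 → {'x': 7, 'r': 0, 'z': 8, 'j': 7}
env['h'] = 5 → {'x': 7, 'r': 0, 'z': 8, 'j': 7, 'h': 5}
env['x'] = 7+1 = 8 → {'x': 8, 'r': 0, 'z': 8, 'j': 7, 'h': 5}
env['p'] = env['r']+3 = 3 → {'x': 8, 'r': 0, 'z': 8, 'j': 7, 'h': 5, 'p': 3}
env['v'] = 2 → {'x': 8, 'r': 0, 'z': 8, 'j': 7, 'h': 5, 'p': 3, 'v': 2}
sum of values = 33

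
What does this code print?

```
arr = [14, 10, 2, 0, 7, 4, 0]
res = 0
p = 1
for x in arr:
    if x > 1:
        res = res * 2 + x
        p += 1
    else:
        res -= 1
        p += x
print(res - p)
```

319

x=14: >1, res = 0*2+14 = 14; p=2
x=10: >1, res = 14*2+10 = 38; p=3
x=2: >1, res = 38*2+2 = 78; p=4
x=0: not >1, res = 78-1 = 77; p=4
x=7: >1, res = 77*2+7 = 161; p=5
x=4: >1, res = 161*2+4 = 326; p=6
x=0: not >1, res = 326-1 = 325; p=6
res-p = 325-6 = 319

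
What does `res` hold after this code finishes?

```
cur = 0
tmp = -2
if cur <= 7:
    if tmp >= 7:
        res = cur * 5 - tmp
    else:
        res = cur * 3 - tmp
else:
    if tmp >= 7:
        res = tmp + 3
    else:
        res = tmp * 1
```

cur=0, tmp=-2
cur <= 7 is True; tmp >= 7 is False
→ res = cur * 3 - tmp = 2

2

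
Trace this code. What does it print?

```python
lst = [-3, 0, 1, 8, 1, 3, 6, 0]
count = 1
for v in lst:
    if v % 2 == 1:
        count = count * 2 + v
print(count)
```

1

v=-3: odd, count = 1*2+(-3) = -1
v=0: not odd
v=1: odd, count = (-1)*2+1 = -1
v=8: not odd
v=1: odd, count = (-1)*2+1 = -1
v=3: odd, count = (-1)*2+3 = 1
v=6: not odd
v=0: not odd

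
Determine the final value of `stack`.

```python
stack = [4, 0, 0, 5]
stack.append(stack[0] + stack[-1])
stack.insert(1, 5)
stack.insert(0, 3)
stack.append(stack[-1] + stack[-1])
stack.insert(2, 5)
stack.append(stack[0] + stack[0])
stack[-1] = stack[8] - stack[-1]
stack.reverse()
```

append stack[0]+stack[-1] = 4+5 = 9 → [4, 0, 0, 5, 9]
insert 5 at 1 → [4, 5, 0, 0, 5, 9]
insert 3 at 0 → [3, 4, 5, 0, 0, 5, 9]
append stack[-1]+stack[-1] = 9+9 = 18 → [3, 4, 5, 0, 0, 5, 9, 18]
insert 5 at 2 → [3, 4, 5, 5, 0, 0, 5, 9, 18]
append stack[0]+stack[0] = 3+3 = 6 → [3, 4, 5, 5, 0, 0, 5, 9, 18, 6]
stack[-1] = stack[8]-stack[-1] = 18-6 = 12 → [3, 4, 5, 5, 0, 0, 5, 9, 18, 12]
reverse → [12, 18, 9, 5, 0, 0, 5, 5, 4, 3]

[12, 18, 9, 5, 0, 0, 5, 5, 4, 3]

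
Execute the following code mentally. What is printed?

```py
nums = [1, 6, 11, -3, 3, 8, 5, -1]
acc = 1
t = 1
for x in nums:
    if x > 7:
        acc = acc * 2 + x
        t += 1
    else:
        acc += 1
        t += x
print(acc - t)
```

x=1: not >7, acc = 1+1 = 2; t=2
x=6: not >7, acc = 2+1 = 3; t=8
x=11: >7, acc = 3*2+11 = 17; t=9
x=-3: not >7, acc = 17+1 = 18; t=6
x=3: not >7, acc = 18+1 = 19; t=9
x=8: >7, acc = 19*2+8 = 46; t=10
x=5: not >7, acc = 46+1 = 47; t=15
x=-1: not >7, acc = 47+1 = 48; t=14
acc-t = 48-14 = 34

34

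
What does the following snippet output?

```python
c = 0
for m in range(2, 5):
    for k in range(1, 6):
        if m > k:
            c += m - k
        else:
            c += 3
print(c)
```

37

m=2,k=1: 2>1, c = 0+1 = 1
m=2,k=2: not 2>2, c = 1+3 = 4
m=2,k=3: not 2>3, c = 4+3 = 7
m=2,k=4: not 2>4, c = 7+3 = 10
m=2,k=5: not 2>5, c = 10+3 = 13
m=3,k=1: 3>1, c = 13+2 = 15
m=3,k=2: 3>2, c = 15+1 = 16
m=3,k=3: not 3>3, c = 16+3 = 19
m=3,k=4: not 3>4, c = 19+3 = 22
m=3,k=5: not 3>5, c = 22+3 = 25
m=4,k=1: 4>1, c = 25+3 = 28
m=4,k=2: 4>2, c = 28+2 = 30
m=4,k=3: 4>3, c = 30+1 = 31
m=4,k=4: not 4>4, c = 31+3 = 34
m=4,k=5: not 4>5, c = 34+3 = 37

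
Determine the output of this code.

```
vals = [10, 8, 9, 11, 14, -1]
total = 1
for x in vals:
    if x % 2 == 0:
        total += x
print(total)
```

33

x=10: even, total = 1+10 = 11
x=8: even, total = 11+8 = 19
x=9: not even
x=11: not even
x=14: even, total = 19+14 = 33
x=-1: not even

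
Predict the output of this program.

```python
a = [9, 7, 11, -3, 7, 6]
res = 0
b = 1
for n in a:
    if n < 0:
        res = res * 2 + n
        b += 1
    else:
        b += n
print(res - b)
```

n=9: not <0; b=10
n=7: not <0; b=17
n=11: not <0; b=28
n=-3: <0, res = 0*2+(-3) = -3; b=29
n=7: not <0; b=36
n=6: not <0; b=42
res-b = (-3)-42 = -45

-45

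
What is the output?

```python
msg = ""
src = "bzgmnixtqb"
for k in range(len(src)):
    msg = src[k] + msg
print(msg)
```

k=0: prepend 'b' → 'b'
k=1: prepend 'z' → 'zb'
k=2: prepend 'g' → 'gzb'
k=3: prepend 'm' → 'mgzb'
k=4: prepend 'n' → 'nmgzb'
k=5: prepend 'i' → 'inmgzb'
k=6: prepend 'x' → 'xinmgzb'
k=7: prepend 't' → 'txinmgzb'
k=8: prepend 'q' → 'qtxinmgzb'
k=9: prepend 'b' → 'bqtxinmgzb'

bqtxinmgzb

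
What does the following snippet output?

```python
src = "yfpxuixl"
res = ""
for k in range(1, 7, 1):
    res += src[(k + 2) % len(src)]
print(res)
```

k=1: add src[3]='x' → 'x'
k=2: add src[4]='u' → 'xu'
k=3: add src[5]='i' → 'xui'
k=4: add src[6]='x' → 'xuix'
k=5: add src[7]='l' → 'xuixl'
k=6: add src[0]='y' → 'xuixly'

xuixly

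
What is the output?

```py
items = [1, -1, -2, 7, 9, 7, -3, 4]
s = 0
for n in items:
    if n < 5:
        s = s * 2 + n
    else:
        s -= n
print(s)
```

-94

n=1: <5, s = 0*2+1 = 1
n=-1: <5, s = 1*2+(-1) = 1
n=-2: <5, s = 1*2+(-2) = 0
n=7: not <5, s = 0-7 = -7
n=9: not <5, s = (-7)-9 = -16
n=7: not <5, s = (-16)-7 = -23
n=-3: <5, s = (-23)*2+(-3) = -49
n=4: <5, s = (-49)*2+4 = -94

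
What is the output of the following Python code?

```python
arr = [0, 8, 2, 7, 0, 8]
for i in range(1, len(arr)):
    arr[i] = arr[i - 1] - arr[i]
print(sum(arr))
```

-77

i=1: arr[1] = 0-8 = -8 → [0, -8, 2, 7, 0, 8]
i=2: arr[2] = (-8)-2 = -10 → [0, -8, -10, 7, 0, 8]
i=3: arr[3] = (-10)-7 = -17 → [0, -8, -10, -17, 0, 8]
i=4: arr[4] = (-17)-0 = -17 → [0, -8, -10, -17, -17, 8]
i=5: arr[5] = (-17)-8 = -25 → [0, -8, -10, -17, -17, -25]
sum = -77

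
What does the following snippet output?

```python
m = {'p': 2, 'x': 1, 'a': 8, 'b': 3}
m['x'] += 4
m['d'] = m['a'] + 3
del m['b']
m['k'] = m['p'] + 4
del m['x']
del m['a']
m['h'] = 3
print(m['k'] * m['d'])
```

66

m['x'] = 1+4 = 5 → {'p': 2, 'x': 5, 'a': 8, 'b': 3}
m['d'] = m['a']+3 = 11 → {'p': 2, 'x': 5, 'a': 8, 'b': 3, 'd': 11}
del 'b' → {'p': 2, 'x': 5, 'a': 8, 'd': 11}
m['k'] = m['p']+4 = 6 → {'p': 2, 'x': 5, 'a': 8, 'd': 11, 'k': 6}
del 'x' → {'p': 2, 'a': 8, 'd': 11, 'k': 6}
del 'a' → {'p': 2, 'd': 11, 'k': 6}
m['h'] = 3 → {'p': 2, 'd': 11, 'k': 6, 'h': 3}
m['k']*m['d'] = 6*11 = 66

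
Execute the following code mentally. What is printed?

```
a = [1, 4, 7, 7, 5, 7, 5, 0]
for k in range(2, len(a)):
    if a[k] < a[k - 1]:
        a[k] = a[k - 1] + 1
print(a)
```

k=2: 7>=4, unchanged → [1, 4, 7, 7, 5, 7, 5, 0]
k=3: 7>=7, unchanged → [1, 4, 7, 7, 5, 7, 5, 0]
k=4: 5<7, a[4] = 7+1 = 8 → [1, 4, 7, 7, 8, 7, 5, 0]
k=5: 7<8, a[5] = 8+1 = 9 → [1, 4, 7, 7, 8, 9, 5, 0]
k=6: 5<9, a[6] = 9+1 = 10 → [1, 4, 7, 7, 8, 9, 10, 0]
k=7: 0<10, a[7] = 10+1 = 11 → [1, 4, 7, 7, 8, 9, 10, 11]

[1, 4, 7, 7, 8, 9, 10, 11]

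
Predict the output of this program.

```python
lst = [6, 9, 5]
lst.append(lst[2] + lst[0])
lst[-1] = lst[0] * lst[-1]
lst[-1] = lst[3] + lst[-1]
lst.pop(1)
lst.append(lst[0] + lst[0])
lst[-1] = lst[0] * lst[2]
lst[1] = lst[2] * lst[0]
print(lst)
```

[6, 792, 132, 792]

append lst[2]+lst[0] = 5+6 = 11 → [6, 9, 5, 11]
lst[-1] = lst[0]*lst[-1] = 6*11 = 66 → [6, 9, 5, 66]
lst[-1] = lst[3]+lst[-1] = 66+66 = 132 → [6, 9, 5, 132]
pop(1) removes 9 → [6, 5, 132]
append lst[0]+lst[0] = 6+6 = 12 → [6, 5, 132, 12]
lst[-1] = lst[0]*lst[2] = 6*132 = 792 → [6, 5, 132, 792]
lst[1] = lst[2]*lst[0] = 132*6 = 792 → [6, 792, 132, 792]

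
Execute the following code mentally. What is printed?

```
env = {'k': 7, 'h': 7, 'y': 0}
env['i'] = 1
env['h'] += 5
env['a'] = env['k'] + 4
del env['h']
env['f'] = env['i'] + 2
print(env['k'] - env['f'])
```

4

env['i'] = 1 → {'k': 7, 'h': 7, 'y': 0, 'i': 1}
env['h'] = 7+5 = 12 → {'k': 7, 'h': 12, 'y': 0, 'i': 1}
env['a'] = env['k']+4 = 11 → {'k': 7, 'h': 12, 'y': 0, 'i': 1, 'a': 11}
del 'h' → {'k': 7, 'y': 0, 'i': 1, 'a': 11}
env['f'] = env['i']+2 = 3 → {'k': 7, 'y': 0, 'i': 1, 'a': 11, 'f': 3}
env['k']-env['f'] = 7-3 = 4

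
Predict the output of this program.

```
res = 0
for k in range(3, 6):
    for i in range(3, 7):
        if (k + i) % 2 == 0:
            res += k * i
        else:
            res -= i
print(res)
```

76

k=3,i=3: even sum, res = 0+9 = 9
k=3,i=4: odd sum, res = 9-4 = 5
k=3,i=5: even sum, res = 5+15 = 20
k=3,i=6: odd sum, res = 20-6 = 14
k=4,i=3: odd sum, res = 14-3 = 11
k=4,i=4: even sum, res = 11+16 = 27
k=4,i=5: odd sum, res = 27-5 = 22
k=4,i=6: even sum, res = 22+24 = 46
k=5,i=3: even sum, res = 46+15 = 61
k=5,i=4: odd sum, res = 61-4 = 57
k=5,i=5: even sum, res = 57+25 = 82
k=5,i=6: odd sum, res = 82-6 = 76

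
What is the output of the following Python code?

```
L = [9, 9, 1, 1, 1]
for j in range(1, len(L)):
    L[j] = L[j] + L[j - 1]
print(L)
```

[9, 18, 19, 20, 21]

j=1: L[1] = 9+9 = 18 → [9, 18, 1, 1, 1]
j=2: L[2] = 1+18 = 19 → [9, 18, 19, 1, 1]
j=3: L[3] = 1+19 = 20 → [9, 18, 19, 20, 1]
j=4: L[4] = 1+20 = 21 → [9, 18, 19, 20, 21]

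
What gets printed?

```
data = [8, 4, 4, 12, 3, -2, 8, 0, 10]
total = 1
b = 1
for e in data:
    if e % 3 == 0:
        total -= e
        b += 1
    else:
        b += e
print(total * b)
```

e=8: not %3==0; b=9
e=4: not %3==0; b=13
e=4: not %3==0; b=17
e=12: %3==0, total = 1-12 = -11; b=18
e=3: %3==0, total = (-11)-3 = -14; b=19
e=-2: not %3==0; b=17
e=8: not %3==0; b=25
e=0: %3==0, total = (-14)-0 = -14; b=26
e=10: not %3==0; b=36
total*b = (-14)*36 = -504

-504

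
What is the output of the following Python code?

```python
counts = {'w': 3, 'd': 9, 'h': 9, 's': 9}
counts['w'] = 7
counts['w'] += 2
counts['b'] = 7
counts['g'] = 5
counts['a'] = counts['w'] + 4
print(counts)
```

{'w': 9, 'd': 9, 'h': 9, 's': 9, 'b': 7, 'g': 5, 'a': 13}

counts['w'] = 7 → {'w': 7, 'd': 9, 'h': 9, 's': 9}
counts['w'] = 7+2 = 9 → {'w': 9, 'd': 9, 'h': 9, 's': 9}
counts['b'] = 7 → {'w': 9, 'd': 9, 'h': 9, 's': 9, 'b': 7}
counts['g'] = 5 → {'w': 9, 'd': 9, 'h': 9, 's': 9, 'b': 7, 'g': 5}
counts['a'] = counts['w']+4 = 13 → {'w': 9, 'd': 9, 'h': 9, 's': 9, 'b': 7, 'g': 5, 'a': 13}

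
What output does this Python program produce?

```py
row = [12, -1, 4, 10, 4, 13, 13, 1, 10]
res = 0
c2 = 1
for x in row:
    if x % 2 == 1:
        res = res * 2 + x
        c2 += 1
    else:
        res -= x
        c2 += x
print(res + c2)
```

x=12: not odd, res = 0-12 = -12; c2=13
x=-1: odd, res = (-12)*2+(-1) = -25; c2=14
x=4: not odd, res = (-25)-4 = -29; c2=18
x=10: not odd, res = (-29)-10 = -39; c2=28
x=4: not odd, res = (-39)-4 = -43; c2=32
x=13: odd, res = (-43)*2+13 = -73; c2=33
x=13: odd, res = (-73)*2+13 = -133; c2=34
x=1: odd, res = (-133)*2+1 = -265; c2=35
x=10: not odd, res = (-265)-10 = -275; c2=45
res+c2 = (-275)+45 = -230

-230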